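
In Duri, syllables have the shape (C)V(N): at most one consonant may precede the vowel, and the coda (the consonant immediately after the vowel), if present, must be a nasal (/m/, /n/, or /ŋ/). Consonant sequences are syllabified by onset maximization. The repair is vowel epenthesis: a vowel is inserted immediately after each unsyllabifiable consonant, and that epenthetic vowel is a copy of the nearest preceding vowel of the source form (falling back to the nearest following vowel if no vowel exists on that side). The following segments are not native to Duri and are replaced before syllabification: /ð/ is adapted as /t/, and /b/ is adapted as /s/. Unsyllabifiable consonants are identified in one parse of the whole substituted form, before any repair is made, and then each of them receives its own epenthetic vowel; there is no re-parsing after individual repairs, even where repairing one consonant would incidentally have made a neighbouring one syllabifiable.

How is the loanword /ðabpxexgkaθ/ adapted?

tasapaxexegekaθa

Substitution: /ð/ → /t/, /b/ → /s/, giving /taspxexgkaθ/.
Syllabifying with onset maximization leaves /s/, /p/, /x/, /g/, /θ/ stranded (only a nasal (/m/, /n/, or /ŋ/) is licensed in coda position; onsets are limited to one consonant).
Each unlicensed consonant becomes the onset of a new syllable: /s/ → /sa/, /p/ → /pa/, /x/ → /xe/, /g/ → /ge/, /θ/ → /θa/.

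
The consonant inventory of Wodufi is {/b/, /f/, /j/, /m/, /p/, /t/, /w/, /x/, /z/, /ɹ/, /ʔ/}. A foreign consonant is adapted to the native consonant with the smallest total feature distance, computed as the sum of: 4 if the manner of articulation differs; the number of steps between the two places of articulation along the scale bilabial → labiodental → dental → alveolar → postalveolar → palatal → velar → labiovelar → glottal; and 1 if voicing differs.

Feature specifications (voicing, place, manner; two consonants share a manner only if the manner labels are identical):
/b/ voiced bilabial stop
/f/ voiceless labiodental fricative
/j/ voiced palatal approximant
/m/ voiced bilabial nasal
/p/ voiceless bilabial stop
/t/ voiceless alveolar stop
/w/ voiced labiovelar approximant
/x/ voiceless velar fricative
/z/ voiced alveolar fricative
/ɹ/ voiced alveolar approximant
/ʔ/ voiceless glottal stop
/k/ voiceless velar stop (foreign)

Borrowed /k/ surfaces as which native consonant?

/ʔ/ is closest: same manner (stop), place distance 2 (velar→glottal), same voicing; total 2. Next closest is /t/ at distance 3.

ʔ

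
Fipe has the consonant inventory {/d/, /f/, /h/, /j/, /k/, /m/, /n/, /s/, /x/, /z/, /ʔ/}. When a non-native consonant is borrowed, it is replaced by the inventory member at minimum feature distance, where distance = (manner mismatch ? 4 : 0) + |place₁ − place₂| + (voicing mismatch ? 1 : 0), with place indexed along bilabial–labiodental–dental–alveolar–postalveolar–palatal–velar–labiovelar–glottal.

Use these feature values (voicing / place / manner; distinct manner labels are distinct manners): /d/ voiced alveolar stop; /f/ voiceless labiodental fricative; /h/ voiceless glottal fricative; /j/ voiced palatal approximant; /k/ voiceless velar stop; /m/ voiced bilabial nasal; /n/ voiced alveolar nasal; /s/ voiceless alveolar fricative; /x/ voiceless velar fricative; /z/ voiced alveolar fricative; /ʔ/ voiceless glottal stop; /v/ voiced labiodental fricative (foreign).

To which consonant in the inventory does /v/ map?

/f/ is closest: same manner (fricative), place distance 0 (labiodental→labiodental), voicing differs (+1); total 1. Next closest is /z/ at distance 2.

f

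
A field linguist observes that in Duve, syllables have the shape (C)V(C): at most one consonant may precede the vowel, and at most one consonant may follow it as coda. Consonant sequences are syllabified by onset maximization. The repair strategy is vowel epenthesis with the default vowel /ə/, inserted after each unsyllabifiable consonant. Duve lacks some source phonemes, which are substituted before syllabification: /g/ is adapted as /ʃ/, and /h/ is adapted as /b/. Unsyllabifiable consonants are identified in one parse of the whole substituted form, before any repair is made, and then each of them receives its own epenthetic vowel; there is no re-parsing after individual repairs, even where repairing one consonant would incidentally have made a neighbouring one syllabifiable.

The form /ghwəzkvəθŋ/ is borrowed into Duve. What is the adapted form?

ʃəbəwəzkəvəθŋə

Substitution: /g/ → /ʃ/, /h/ → /b/, giving /ʃbwəzkvəθŋ/.
Under (C)V(C), the unsyllabifiable consonants are /ʃ/, /b/, /k/, /ŋ/ (at most one coda consonant is licensed; onsets are limited to one consonant).
Epenthesis after each stranded consonant: /ʃ/ → /ʃə/, /b/ → /bə/, /k/ → /kə/, /ŋ/ → /ŋə/.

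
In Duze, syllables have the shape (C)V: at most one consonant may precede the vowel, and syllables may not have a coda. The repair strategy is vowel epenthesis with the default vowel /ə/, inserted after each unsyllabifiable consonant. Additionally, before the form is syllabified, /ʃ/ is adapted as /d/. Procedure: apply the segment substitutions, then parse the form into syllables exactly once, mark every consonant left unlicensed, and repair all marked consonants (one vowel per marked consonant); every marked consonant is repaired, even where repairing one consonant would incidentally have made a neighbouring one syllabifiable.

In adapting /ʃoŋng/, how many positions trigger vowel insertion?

3

After substitution the input is /doŋng/.
The unsyllabifiable consonants are /ŋ/, /n/, /g/; each receives one epenthetic vowel.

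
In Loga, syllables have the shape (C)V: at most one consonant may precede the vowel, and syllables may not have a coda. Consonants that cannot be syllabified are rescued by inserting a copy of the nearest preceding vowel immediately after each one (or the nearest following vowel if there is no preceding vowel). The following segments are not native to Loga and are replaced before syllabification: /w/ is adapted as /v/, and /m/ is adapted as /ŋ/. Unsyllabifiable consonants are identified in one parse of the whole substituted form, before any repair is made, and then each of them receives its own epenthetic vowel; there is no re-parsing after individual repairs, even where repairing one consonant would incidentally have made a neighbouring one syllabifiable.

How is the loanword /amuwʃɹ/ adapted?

Substitution: /m/ → /ŋ/, /w/ → /v/, giving /aŋuvʃɹ/.
The consonants /v/, /ʃ/, /ɹ/ cannot be parsed into a legal (C)V syllable (no codas are permitted; onsets are limited to one consonant).
Each unlicensed consonant becomes the onset of a new syllable: /v/ → /vu/, /ʃ/ → /ʃu/, /ɹ/ → /ɹu/.

aŋuvuʃuɹu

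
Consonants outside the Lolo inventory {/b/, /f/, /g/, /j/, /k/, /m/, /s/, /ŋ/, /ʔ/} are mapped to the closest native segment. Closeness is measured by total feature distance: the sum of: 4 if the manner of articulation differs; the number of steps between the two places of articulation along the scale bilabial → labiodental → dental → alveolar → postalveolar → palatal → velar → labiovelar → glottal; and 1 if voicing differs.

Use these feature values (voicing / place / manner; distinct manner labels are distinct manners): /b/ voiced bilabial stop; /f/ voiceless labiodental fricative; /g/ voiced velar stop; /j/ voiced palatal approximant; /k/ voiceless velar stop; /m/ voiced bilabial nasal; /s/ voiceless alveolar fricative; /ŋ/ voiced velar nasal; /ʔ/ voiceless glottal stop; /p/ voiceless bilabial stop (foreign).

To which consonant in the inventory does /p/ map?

b

/b/ is closest: same manner (stop), place distance 0 (bilabial→bilabial), voicing differs (+1); total 1. Next closest is /f/ at distance 5.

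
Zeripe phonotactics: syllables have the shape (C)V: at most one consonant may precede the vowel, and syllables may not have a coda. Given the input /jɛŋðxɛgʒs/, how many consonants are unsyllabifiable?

The consonants /ŋ/, /ð/, /g/, /ʒ/, /s/ cannot be parsed into a legal (C)V syllable (no codas are permitted; onsets are limited to one consonant).

5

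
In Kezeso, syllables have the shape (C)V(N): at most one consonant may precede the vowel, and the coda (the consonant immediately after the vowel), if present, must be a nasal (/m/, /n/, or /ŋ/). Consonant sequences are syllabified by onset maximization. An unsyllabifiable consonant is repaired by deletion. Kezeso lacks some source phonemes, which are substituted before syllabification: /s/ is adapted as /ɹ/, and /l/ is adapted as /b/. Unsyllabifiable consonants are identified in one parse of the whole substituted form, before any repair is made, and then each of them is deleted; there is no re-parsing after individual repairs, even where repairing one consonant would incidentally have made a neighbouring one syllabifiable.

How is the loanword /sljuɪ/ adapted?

Substitution: /s/ → /ɹ/, /l/ → /b/, giving /ɹbjuɪ/.
Syllabifying with onset maximization leaves /ɹ/, /b/ stranded (only a nasal (/m/, /n/, or /ŋ/) is licensed in coda position; onsets are limited to one consonant).
Deletion applies to /ɹ/, /b/.

juɪ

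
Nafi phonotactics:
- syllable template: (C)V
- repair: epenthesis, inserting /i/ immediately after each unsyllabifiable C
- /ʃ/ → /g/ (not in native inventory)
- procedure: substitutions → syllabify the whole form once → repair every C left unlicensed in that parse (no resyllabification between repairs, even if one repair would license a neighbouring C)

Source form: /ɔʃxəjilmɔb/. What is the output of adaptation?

Substitution: /ʃ/ → /g/, giving /ɔgxəjilmɔb/.
Syllabifying with onset maximization leaves /g/, /l/, /b/ stranded (no codas are permitted; onsets are limited to one consonant).
Inserting the epenthetic vowel yields /g/ → /gi/, /l/ → /li/, /b/ → /bi/.

ɔgixəjilimɔbi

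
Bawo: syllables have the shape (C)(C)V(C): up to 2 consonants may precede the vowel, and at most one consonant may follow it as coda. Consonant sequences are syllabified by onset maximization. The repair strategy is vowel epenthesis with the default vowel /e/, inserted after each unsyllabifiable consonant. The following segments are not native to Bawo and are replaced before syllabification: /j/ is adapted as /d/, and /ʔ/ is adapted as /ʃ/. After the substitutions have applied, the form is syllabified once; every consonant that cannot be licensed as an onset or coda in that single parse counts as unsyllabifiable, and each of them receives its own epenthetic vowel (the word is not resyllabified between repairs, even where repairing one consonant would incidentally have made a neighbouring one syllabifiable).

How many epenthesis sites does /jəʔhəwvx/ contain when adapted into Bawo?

2

After substitution the input is /dəʃhəwvx/.
The unsyllabifiable consonants are /v/, /x/; each receives one epenthetic vowel.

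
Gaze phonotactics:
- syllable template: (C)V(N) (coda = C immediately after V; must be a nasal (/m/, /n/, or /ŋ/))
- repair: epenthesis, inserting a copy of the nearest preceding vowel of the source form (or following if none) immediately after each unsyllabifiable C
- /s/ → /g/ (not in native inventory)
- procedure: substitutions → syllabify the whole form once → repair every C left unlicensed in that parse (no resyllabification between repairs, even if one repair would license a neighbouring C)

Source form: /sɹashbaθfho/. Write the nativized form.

gaɹagahabaθafaho

Substitution: /s/ → /g/, giving /gɹaghbaθfho/.
Syllabifying with onset maximization leaves /g/, /g/, /h/, /θ/, /f/ stranded (only a nasal (/m/, /n/, or /ŋ/) is licensed in coda position; onsets are limited to one consonant).
Each unlicensed consonant becomes the onset of a new syllable: /g/ → /ga/, /g/ → /ga/, /h/ → /ha/, /θ/ → /θa/, /f/ → /fa/.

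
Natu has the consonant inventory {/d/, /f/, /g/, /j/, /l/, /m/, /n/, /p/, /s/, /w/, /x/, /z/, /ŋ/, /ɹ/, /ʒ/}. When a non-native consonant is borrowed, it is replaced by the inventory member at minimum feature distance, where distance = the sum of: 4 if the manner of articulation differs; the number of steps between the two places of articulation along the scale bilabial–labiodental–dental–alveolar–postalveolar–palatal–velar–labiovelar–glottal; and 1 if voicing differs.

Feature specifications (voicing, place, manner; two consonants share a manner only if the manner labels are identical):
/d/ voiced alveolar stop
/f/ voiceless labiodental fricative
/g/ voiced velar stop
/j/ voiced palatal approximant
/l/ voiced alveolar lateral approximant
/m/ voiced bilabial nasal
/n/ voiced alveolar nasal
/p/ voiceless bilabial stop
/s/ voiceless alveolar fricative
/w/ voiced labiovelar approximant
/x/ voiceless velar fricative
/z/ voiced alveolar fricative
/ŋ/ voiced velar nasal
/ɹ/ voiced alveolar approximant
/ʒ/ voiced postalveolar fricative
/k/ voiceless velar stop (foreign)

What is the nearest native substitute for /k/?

/g/ is closest: same manner (stop), place distance 0 (velar→velar), voicing differs (+1); total 1. Next closest is /d/ at distance 4.

g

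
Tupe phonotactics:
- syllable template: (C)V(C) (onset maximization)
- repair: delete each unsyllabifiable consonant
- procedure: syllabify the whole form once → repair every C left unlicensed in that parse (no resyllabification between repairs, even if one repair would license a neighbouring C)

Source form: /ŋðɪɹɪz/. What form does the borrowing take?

Under (C)V(C), the unsyllabifiable consonants are /ŋ/ (at most one coda consonant is licensed; onsets are limited to one consonant).
Deletion applies to /ŋ/.

ðɪɹɪz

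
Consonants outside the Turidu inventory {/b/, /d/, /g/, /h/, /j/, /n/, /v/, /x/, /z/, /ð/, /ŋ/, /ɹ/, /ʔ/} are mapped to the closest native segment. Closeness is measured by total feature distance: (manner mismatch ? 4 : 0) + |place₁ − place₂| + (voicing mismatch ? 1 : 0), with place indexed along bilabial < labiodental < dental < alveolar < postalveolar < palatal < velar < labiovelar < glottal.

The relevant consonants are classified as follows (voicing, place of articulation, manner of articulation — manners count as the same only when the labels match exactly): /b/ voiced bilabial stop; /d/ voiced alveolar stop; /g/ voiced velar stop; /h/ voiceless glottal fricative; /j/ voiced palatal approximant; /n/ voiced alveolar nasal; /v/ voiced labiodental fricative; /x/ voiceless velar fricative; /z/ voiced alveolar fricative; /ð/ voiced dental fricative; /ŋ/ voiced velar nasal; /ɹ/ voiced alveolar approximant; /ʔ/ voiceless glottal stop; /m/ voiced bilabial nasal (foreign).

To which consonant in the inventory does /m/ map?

/n/ is closest: same manner (nasal), place distance 3 (bilabial→alveolar), same voicing; total 3. Next closest is /b/ at distance 4.

n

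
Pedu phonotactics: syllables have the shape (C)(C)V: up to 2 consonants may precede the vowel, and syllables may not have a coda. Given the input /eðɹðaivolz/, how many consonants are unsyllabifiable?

3

The consonants /ð/, /l/, /z/ cannot be parsed into a legal (C)(C)V syllable (no codas are permitted; onsets may contain at most 2 consonants).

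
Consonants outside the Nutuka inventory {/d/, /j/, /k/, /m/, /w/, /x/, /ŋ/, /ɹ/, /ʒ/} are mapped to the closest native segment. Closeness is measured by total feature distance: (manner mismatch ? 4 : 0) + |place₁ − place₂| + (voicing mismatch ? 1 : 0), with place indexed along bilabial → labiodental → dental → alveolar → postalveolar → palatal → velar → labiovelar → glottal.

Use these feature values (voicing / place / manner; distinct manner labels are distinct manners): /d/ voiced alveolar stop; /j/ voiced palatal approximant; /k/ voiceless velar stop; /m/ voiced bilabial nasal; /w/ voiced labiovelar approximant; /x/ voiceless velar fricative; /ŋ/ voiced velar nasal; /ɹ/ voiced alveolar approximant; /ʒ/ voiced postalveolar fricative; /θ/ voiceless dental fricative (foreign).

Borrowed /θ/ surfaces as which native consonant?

/ʒ/ is closest: same manner (fricative), place distance 2 (dental→postalveolar), voicing differs (+1); total 3. Next closest is /x/ at distance 4.

ʒ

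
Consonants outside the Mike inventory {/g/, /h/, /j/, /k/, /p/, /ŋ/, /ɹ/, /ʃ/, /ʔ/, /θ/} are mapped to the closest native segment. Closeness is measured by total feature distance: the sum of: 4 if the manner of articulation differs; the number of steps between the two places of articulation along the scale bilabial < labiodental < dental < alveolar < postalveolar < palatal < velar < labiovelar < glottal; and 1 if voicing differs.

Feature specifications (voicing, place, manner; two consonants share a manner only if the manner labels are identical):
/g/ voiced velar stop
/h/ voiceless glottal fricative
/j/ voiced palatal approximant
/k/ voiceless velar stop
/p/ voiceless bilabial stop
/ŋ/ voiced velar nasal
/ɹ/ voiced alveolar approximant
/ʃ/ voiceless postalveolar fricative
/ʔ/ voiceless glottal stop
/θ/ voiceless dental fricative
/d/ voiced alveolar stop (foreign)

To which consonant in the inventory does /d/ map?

g

/g/ is closest: same manner (stop), place distance 3 (alveolar→velar), same voicing; total 3. Next closest is /k/ at distance 4.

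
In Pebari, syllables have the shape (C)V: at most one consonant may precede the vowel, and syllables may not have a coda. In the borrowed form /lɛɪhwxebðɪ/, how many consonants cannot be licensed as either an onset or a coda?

The consonants /h/, /w/, /b/ cannot be parsed into a legal (C)V syllable (no codas are permitted; onsets are limited to one consonant).

3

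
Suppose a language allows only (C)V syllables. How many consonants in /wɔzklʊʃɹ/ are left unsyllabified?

4

Syllabifying with onset maximization leaves /z/, /k/, /ʃ/, /ɹ/ stranded (no codas are permitted; onsets are limited to one consonant).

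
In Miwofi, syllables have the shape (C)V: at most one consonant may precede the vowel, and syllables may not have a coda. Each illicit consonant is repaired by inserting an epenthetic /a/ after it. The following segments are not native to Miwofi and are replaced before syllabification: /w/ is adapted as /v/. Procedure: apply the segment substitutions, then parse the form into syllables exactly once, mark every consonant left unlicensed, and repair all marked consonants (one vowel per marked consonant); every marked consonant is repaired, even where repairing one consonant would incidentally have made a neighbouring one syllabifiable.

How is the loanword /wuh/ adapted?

vuha

Substitution: /w/ → /v/, giving /vuh/.
Syllabifying with onset maximization leaves /h/ stranded (no codas are permitted; onsets are limited to one consonant).
Epenthesis after each stranded consonant: /h/ → /ha/.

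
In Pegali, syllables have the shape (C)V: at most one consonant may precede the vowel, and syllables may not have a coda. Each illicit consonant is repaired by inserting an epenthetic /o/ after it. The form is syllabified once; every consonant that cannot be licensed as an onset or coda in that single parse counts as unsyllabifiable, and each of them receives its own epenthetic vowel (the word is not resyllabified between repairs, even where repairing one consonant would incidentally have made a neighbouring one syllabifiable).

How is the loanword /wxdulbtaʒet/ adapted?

woxodulobotaʒeto

The consonants /w/, /x/, /l/, /b/, /t/ cannot be parsed into a legal (C)V syllable (no codas are permitted; onsets are limited to one consonant).
Inserting the epenthetic vowel yields /w/ → /wo/, /x/ → /xo/, /l/ → /lo/, /b/ → /bo/, /t/ → /to/.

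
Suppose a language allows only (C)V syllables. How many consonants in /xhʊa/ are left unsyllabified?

1

Under (C)V, the unsyllabifiable consonants are /x/ (no codas are permitted; onsets are limited to one consonant).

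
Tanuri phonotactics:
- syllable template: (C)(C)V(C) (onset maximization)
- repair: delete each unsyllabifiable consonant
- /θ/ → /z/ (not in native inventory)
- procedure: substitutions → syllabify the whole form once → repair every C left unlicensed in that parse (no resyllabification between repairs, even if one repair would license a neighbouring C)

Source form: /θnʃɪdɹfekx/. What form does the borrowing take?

nʃɪdɹfek

Substitution: /θ/ → /z/, giving /znʃɪdɹfekx/.
Under (C)(C)V(C), the unsyllabifiable consonants are /z/, /x/ (at most one coda consonant is licensed; onsets may contain at most 2 consonants).
Deleting the stranded consonants removes /z/, /x/.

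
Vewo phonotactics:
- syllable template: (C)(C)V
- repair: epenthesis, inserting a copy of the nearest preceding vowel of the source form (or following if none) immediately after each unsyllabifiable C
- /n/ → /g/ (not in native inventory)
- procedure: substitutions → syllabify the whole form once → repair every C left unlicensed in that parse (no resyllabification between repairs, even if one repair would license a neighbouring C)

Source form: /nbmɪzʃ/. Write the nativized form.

gɪbmɪzɪʃɪ

Substitution: /n/ → /g/, giving /gbmɪzʃ/.
The consonants /g/, /z/, /ʃ/ cannot be parsed into a legal (C)(C)V syllable (no codas are permitted; onsets may contain at most 2 consonants).
Each unlicensed consonant becomes the onset of a new syllable: /g/ → /gɪ/, /z/ → /zɪ/, /ʃ/ → /ʃɪ/.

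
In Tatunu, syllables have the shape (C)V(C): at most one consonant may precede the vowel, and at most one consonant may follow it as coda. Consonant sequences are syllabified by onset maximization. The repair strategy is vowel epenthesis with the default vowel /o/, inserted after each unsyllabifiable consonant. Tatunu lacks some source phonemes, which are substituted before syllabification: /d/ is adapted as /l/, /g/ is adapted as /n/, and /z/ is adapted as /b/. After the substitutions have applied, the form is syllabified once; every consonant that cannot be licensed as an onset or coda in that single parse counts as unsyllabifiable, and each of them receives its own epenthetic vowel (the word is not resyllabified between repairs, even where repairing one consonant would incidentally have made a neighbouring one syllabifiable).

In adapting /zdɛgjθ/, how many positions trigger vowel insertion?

After substitution the input is /blɛnjθ/.
The unsyllabifiable consonants are /b/, /j/, /θ/; each receives one epenthetic vowel.

3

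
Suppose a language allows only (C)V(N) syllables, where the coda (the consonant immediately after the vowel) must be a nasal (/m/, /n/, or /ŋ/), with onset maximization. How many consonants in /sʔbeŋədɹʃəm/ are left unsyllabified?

4

Under (C)V(N), the unsyllabifiable consonants are /s/, /ʔ/, /d/, /ɹ/ (only a nasal (/m/, /n/, or /ŋ/) is licensed in coda position; onsets are limited to one consonant).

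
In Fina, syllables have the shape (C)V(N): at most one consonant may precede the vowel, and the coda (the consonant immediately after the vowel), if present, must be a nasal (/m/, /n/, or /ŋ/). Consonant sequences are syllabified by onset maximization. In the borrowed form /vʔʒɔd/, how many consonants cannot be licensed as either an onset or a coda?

Syllabifying with onset maximization leaves /v/, /ʔ/, /d/ stranded (only a nasal (/m/, /n/, or /ŋ/) is licensed in coda position; onsets are limited to one consonant).

3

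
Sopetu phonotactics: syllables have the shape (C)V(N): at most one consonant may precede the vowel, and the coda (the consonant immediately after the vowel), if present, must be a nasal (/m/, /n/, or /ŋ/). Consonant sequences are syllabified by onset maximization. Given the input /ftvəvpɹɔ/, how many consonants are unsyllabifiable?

4

The consonants /f/, /t/, /v/, /p/ cannot be parsed into a legal (C)V(N) syllable (only a nasal (/m/, /n/, or /ŋ/) is licensed in coda position; onsets are limited to one consonant).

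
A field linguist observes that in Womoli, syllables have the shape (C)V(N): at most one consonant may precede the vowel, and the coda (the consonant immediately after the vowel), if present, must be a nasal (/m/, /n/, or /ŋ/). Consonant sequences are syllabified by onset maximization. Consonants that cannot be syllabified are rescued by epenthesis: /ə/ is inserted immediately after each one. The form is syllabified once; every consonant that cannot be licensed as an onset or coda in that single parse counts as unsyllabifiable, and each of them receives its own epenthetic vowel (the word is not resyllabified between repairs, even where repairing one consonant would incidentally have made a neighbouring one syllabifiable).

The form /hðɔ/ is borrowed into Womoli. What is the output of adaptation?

həðɔ

Syllabifying with onset maximization leaves /h/ stranded (only a nasal (/m/, /n/, or /ŋ/) is licensed in coda position; onsets are limited to one consonant).
Epenthesis after each stranded consonant: /h/ → /hə/.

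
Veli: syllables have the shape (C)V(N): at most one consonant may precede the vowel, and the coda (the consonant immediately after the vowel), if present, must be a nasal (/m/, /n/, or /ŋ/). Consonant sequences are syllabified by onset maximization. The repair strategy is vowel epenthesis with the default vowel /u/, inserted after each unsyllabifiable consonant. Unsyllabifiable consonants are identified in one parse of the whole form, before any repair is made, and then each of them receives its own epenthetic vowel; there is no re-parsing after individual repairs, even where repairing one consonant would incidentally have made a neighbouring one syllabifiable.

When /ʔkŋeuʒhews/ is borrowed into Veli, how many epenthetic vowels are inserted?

The unsyllabifiable consonants are /ʔ/, /k/, /ʒ/, /w/, /s/; each receives one epenthetic vowel.

5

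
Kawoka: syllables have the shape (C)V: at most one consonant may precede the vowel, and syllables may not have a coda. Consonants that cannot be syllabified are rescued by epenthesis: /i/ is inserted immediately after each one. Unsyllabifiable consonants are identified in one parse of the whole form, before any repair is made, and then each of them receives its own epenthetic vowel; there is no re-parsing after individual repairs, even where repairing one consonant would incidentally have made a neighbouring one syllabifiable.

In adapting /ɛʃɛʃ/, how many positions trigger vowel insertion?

The unsyllabifiable consonants are /ʃ/; each receives one epenthetic vowel.

1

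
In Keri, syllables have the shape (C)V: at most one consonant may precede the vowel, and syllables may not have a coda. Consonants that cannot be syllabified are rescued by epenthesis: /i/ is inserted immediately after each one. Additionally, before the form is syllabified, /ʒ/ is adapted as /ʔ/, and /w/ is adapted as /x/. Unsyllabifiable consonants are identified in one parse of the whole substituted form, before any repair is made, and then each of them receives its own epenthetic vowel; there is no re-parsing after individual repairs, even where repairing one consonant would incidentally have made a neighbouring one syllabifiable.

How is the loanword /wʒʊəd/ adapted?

xiʔʊədi

Substitution: /w/ → /x/, /ʒ/ → /ʔ/, giving /xʔʊəd/.
Syllabifying with onset maximization leaves /x/, /d/ stranded (no codas are permitted; onsets are limited to one consonant).
Each unlicensed consonant becomes the onset of a new syllable: /x/ → /xi/, /d/ → /di/.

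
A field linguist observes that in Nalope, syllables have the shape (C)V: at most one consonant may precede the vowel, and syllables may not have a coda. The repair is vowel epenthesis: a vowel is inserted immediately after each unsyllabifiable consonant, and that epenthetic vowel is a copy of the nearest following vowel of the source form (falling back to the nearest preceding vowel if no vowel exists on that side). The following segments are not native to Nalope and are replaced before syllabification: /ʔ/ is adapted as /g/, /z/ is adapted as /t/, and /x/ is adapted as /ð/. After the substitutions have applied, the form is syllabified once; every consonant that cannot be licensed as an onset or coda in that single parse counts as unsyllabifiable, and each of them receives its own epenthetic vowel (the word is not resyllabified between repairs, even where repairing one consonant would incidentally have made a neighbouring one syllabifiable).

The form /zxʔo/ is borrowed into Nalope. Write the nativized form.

Substitution: /z/ → /t/, /x/ → /ð/, /ʔ/ → /g/, giving /tðgo/.
Under (C)V, the unsyllabifiable consonants are /t/, /ð/ (no codas are permitted; onsets are limited to one consonant).
Epenthesis after each stranded consonant: /t/ → /to/, /ð/ → /ðo/.

toðogo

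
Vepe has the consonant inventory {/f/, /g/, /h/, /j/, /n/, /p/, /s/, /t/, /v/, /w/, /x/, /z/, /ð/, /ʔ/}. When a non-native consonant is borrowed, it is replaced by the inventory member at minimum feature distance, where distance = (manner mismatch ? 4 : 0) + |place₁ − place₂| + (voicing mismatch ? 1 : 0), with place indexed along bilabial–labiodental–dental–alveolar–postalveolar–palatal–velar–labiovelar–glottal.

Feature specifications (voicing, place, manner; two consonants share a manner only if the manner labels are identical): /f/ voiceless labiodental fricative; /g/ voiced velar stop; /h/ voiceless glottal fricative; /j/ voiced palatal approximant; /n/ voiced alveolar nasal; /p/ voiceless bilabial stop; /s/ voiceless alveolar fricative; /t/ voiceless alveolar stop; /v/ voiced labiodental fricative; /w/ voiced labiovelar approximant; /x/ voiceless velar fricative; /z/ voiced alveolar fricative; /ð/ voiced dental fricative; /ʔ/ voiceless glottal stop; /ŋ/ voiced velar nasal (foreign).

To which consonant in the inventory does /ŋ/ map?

/n/ is closest: same manner (nasal), place distance 3 (velar→alveolar), same voicing; total 3. Next closest is /g/ at distance 4.

n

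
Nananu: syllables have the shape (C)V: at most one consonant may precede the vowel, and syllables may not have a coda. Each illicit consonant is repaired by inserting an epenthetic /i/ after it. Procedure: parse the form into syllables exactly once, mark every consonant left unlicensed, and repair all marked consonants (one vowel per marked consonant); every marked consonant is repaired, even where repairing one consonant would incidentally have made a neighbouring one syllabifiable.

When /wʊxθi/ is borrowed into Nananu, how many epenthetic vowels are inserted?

The unsyllabifiable consonants are /x/; each receives one epenthetic vowel.

1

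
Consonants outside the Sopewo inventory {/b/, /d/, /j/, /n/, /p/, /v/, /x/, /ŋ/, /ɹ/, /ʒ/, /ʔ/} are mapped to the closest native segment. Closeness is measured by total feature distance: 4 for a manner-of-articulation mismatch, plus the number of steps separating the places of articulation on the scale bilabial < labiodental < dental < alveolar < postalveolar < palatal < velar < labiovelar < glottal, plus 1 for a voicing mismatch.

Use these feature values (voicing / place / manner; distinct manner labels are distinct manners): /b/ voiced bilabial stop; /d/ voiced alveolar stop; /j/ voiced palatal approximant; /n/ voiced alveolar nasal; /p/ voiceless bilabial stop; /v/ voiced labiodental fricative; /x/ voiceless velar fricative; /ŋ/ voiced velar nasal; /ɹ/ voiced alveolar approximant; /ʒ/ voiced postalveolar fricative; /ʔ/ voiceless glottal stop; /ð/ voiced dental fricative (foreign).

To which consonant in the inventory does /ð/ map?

/v/ is closest: same manner (fricative), place distance 1 (dental→labiodental), same voicing; total 1. Next closest is /ʒ/ at distance 2.

v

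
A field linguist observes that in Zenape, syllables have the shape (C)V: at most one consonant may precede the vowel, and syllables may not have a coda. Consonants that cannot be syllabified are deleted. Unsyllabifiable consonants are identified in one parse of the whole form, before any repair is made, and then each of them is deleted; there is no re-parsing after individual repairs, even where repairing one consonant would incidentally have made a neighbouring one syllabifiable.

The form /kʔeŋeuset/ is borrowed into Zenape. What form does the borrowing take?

ʔeŋeuse

Under (C)V, the unsyllabifiable consonants are /k/, /t/ (no codas are permitted; onsets are limited to one consonant).
Each unlicensed consonant is deleted: /k/, /t/.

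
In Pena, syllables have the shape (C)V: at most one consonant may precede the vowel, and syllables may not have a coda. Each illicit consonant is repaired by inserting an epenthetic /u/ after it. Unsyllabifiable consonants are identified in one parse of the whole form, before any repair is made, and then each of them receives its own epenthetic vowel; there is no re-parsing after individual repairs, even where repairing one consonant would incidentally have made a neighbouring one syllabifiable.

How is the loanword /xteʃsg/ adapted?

Syllabifying with onset maximization leaves /x/, /ʃ/, /s/, /g/ stranded (no codas are permitted; onsets are limited to one consonant).
Epenthesis after each stranded consonant: /x/ → /xu/, /ʃ/ → /ʃu/, /s/ → /su/, /g/ → /gu/.

xuteʃusugu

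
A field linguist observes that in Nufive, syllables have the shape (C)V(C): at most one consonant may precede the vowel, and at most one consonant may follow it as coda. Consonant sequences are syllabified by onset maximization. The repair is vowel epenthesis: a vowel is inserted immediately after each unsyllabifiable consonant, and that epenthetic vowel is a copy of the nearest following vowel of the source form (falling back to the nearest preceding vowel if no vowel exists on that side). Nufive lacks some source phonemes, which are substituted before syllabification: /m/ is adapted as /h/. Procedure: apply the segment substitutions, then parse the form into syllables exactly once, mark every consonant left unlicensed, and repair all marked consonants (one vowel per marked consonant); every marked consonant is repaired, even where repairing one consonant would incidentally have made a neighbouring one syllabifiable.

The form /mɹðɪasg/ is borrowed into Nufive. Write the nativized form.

hɪɹɪðɪasga

Substitution: /m/ → /h/, giving /hɹðɪasg/.
Syllabifying with onset maximization leaves /h/, /ɹ/, /g/ stranded (at most one coda consonant is licensed; onsets are limited to one consonant).
Epenthesis after each stranded consonant: /h/ → /hɪ/, /ɹ/ → /ɹɪ/, /g/ → /ga/.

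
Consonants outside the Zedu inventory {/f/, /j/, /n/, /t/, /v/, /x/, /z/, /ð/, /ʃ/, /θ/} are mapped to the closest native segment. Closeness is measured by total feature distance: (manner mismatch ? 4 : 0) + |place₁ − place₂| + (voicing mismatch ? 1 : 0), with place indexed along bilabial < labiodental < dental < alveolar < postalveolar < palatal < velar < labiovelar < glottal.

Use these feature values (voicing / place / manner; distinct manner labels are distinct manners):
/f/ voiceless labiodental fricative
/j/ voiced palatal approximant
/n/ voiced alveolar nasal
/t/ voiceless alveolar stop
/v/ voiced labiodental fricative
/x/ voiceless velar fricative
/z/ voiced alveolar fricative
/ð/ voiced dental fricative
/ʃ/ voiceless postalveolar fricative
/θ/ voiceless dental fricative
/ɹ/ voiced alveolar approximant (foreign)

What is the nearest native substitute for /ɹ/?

/j/ is closest: same manner (approximant), place distance 2 (alveolar→palatal), same voicing; total 2. Next closest is /n/ at distance 4.

j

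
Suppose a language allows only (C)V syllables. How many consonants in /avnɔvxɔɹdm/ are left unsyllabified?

The consonants /v/, /v/, /ɹ/, /d/, /m/ cannot be parsed into a legal (C)V syllable (no codas are permitted; onsets are limited to one consonant).

5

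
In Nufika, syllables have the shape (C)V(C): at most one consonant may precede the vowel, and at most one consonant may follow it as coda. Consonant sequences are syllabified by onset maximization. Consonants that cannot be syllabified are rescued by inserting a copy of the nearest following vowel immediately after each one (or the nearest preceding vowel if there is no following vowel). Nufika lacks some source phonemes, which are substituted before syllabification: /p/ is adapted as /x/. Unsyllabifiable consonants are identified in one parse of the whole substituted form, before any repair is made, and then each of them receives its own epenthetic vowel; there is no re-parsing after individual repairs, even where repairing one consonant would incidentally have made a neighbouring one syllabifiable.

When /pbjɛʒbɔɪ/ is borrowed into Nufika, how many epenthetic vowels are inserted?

After substitution the input is /xbjɛʒbɔɪ/.
The unsyllabifiable consonants are /x/, /b/; each receives one epenthetic vowel.

2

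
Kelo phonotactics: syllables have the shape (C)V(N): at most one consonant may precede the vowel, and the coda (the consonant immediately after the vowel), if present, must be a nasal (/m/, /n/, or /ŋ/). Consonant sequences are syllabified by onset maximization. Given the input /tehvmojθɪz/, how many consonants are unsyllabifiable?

4

Syllabifying with onset maximization leaves /h/, /v/, /j/, /z/ stranded (only a nasal (/m/, /n/, or /ŋ/) is licensed in coda position; onsets are limited to one consonant).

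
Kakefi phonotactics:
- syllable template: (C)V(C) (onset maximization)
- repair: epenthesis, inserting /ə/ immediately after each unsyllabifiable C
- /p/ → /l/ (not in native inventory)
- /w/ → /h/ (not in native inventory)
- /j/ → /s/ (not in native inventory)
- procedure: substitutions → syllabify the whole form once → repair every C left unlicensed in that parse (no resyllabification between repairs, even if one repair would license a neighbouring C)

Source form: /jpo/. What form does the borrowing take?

səlo

Substitution: /j/ → /s/, /p/ → /l/, giving /slo/.
The consonants /s/ cannot be parsed into a legal (C)V(C) syllable (at most one coda consonant is licensed; onsets are limited to one consonant).
Inserting the epenthetic vowel yields /s/ → /sə/.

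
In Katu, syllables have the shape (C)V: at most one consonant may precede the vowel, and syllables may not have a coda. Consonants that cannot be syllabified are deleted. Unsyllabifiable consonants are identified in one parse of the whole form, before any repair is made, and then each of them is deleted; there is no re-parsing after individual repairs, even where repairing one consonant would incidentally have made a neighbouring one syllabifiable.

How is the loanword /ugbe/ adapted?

Under (C)V, the unsyllabifiable consonants are /g/ (no codas are permitted; onsets are limited to one consonant).
Each unlicensed consonant is deleted: /g/.

ube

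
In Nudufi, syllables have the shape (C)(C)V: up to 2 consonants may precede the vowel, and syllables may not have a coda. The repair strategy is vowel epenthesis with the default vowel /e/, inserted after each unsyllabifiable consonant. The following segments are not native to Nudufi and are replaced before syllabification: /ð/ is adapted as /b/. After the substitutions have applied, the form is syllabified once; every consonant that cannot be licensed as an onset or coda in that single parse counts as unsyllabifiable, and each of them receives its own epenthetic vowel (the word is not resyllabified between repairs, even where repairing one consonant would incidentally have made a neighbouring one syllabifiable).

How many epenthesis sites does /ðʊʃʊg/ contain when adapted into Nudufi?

1

After substitution the input is /bʊʃʊg/.
The unsyllabifiable consonants are /g/; each receives one epenthetic vowel.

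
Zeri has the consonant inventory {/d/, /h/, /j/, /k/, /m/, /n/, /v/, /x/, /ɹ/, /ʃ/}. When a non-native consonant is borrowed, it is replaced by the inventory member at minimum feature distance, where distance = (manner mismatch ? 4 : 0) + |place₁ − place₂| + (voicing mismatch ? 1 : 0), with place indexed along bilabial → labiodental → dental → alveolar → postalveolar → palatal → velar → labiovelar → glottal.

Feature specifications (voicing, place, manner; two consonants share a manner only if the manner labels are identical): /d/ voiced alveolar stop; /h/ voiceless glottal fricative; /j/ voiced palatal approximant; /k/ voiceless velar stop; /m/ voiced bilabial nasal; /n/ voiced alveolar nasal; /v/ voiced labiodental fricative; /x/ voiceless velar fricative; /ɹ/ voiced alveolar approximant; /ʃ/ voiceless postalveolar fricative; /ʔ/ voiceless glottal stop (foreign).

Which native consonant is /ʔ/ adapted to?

/k/ is closest: same manner (stop), place distance 2 (glottal→velar), same voicing; total 2. Next closest is /h/ at distance 4.

k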